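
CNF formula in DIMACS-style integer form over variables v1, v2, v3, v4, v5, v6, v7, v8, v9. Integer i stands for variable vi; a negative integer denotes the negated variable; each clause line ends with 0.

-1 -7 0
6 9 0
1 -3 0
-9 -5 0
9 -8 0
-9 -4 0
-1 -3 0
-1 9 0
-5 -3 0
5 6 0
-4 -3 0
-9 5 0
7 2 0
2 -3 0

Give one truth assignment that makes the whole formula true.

v1 = False, v2 = False, v3 = False, v4 = True, v5 = True, v6 = True, v7 = True, v8 = False, v9 = False

Check each clause:
  1. (~v1 \/ ~v7) — ~v1 is true.
  2. (v9 \/ v6) — v6 is true.
  3. (v1 \/ ~v3) — ~v3 is true.
  4. (~v9 \/ ~v5) — ~v9 is true.
  5. (v9 \/ ~v8) — ~v8 is true.
  6. (~v4 \/ ~v9) — ~v9 is true.
  7. (~v3 \/ ~v1) — ~v3 is true.
  8. (v9 \/ ~v1) — ~v1 is true.
  9. (~v5 \/ ~v3) — ~v3 is true.
  10. (v5 \/ v6) — v5 is true.
  11. (~v4 \/ ~v3) — ~v3 is true.
  12. (~v9 \/ v5) — v5 is true.
  13. (v7 \/ v2) — v7 is true.
  14. (~v3 \/ v2) — ~v3 is true.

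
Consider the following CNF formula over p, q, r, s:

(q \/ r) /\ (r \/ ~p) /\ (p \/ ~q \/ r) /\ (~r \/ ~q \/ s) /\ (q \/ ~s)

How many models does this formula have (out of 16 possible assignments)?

4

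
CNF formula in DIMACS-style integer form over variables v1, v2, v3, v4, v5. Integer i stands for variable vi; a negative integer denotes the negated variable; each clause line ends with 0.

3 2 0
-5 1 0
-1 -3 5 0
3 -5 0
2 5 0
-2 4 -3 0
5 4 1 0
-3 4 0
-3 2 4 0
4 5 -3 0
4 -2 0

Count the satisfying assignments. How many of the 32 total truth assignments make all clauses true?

Satisfying assignments:
  v1=0 v2=1 v3=0 v4=1 v5=0
  v1=0 v2=1 v3=1 v4=1 v5=0
  v1=1 v2=0 v3=1 v4=1 v5=1
  v1=1 v2=1 v3=0 v4=1 v5=0
  v1=1 v2=1 v3=1 v4=1 v5=1
That's 5 in total.

5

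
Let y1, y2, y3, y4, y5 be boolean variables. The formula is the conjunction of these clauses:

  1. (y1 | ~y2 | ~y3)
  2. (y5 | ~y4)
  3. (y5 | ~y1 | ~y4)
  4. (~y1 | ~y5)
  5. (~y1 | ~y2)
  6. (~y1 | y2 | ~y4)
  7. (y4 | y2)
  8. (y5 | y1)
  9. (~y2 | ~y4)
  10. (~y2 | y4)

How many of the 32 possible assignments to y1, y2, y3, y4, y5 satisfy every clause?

The models are:
  y1=0 y2=0 y3=0 y4=1 y5=1
  y1=0 y2=0 y3=1 y4=1 y5=1
That's 2 in total.

2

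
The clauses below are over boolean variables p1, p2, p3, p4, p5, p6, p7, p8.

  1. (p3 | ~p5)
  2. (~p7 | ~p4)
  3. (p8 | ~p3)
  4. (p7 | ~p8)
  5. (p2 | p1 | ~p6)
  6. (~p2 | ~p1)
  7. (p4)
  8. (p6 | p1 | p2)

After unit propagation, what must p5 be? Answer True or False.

False

(p4) stands alone — p4 = True.
From (~p4 | ~p7) and p4 = True: p7 = False.
(p7 | ~p8): since p7 = False, the clause reduces to (~p8). p8 = False.
(p8 | ~p3): since p8 = False, the clause reduces to (~p3). p3 = False.
In (~p5 | p3), p3 is now false; ~p5 must hold, so p5 = False.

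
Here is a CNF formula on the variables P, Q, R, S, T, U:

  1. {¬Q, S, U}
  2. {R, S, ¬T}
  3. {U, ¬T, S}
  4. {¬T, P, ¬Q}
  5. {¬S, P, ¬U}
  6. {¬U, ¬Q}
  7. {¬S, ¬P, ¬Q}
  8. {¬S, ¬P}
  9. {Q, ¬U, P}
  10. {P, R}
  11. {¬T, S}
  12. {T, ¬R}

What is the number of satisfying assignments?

3

Satisfying assignments:
  P=F Q=F R=T S=T T=T U=F
  P=T Q=F R=F S=F T=F U=F
  P=T Q=F R=F S=F T=F U=T
That's 3 in total.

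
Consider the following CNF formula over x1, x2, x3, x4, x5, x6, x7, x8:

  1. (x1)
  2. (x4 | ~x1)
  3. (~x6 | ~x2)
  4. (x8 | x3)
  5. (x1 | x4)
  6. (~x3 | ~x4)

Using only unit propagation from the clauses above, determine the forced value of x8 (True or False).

Unit clause (x1) sets x1 = True.
(~x1 | x4): since x1 = True, the clause reduces to (x4). x4 = True.
(~x3 | ~x4) with x4 = True leaves only ~x3, so x3 = False.
In (x3 | x8), x3 is now false; x8 must hold, so x8 = True.

True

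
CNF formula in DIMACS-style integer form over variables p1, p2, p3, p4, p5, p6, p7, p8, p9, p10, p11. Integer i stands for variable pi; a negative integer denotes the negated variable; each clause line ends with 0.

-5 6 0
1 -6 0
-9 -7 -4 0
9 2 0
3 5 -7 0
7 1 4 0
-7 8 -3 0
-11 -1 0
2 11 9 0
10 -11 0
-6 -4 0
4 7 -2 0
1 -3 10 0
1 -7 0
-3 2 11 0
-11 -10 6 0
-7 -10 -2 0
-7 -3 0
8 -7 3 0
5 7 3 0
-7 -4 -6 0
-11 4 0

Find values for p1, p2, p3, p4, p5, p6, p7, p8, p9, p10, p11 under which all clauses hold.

p1=1, p2=1, p3=1, p4=1, p5=0, p6=0, p7=0, p8=0, p9=1, p10=1, p11=0

Check each clause:
  1. (p6 | ~p5) — ~p5 is true.
  2. (~p6 | p1) — p1 is true.
  3. (~p9 | ~p4 | ~p7) — ~p7 is true.
  4. (p9 | p2) — p9 is true.
  5. (p3 | p5 | ~p7) — ~p7 is true.
  6. (p1 | p4 | p7) — p1 is true.
  7. (p8 | ~p7 | ~p3) — ~p7 is true.
  8. (~p1 | ~p11) — ~p11 is true.
  9. (p9 | p2 | p11) — p9 is true.
  10. (p10 | ~p11) — p10 is true.
  11. (~p6 | ~p4) — ~p6 is true.
  12. (p7 | p4 | ~p2) — p4 is true.
  13. (p10 | ~p3 | p1) — p1 is true.
  14. (~p7 | p1) — p1 is true.
  15. (p11 | p2 | ~p3) — p2 is true.
  16. (~p10 | ~p11 | p6) — ~p11 is true.
  17. (~p2 | ~p10 | ~p7) — ~p7 is true.
  18. (~p3 | ~p7) — ~p7 is true.
  19. (~p7 | p3 | p8) — ~p7 is true.
  20. (p5 | p3 | p7) — p3 is true.
  21. (~p6 | ~p7 | ~p4) — ~p7 is true.
  22. (~p11 | p4) — p4 is true.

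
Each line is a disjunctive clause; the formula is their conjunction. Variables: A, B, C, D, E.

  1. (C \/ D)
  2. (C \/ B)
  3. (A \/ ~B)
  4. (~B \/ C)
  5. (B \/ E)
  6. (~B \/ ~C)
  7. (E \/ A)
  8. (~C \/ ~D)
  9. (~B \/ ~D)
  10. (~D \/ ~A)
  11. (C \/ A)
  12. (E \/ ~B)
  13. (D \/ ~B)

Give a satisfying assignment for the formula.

A=0, B=0, C=1, D=0, E=1

Pure literal: E appears only positively; assign E = True.
Set A = False and propagate.
  then B is forced to False.
  then C is forced to True.
  then D is forced to False.
Every clause has at least one true literal under this assignment.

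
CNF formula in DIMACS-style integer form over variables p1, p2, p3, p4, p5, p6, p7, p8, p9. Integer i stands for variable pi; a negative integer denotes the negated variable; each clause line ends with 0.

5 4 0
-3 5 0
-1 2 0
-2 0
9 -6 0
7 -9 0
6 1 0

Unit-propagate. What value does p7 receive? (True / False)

True

(¬p2) stands alone — p2 = False.
In (p2 ∨ ¬p1), p2 is now false; ¬p1 must hold, so p1 = False.
From (p1 ∨ p6) and p1 = False: p6 = True.
In (p9 ∨ ¬p6), ¬p6 is now false; p9 must hold, so p9 = True.
(p7 ∨ ¬p9): since p9 = True, the clause reduces to (p7). p7 = True.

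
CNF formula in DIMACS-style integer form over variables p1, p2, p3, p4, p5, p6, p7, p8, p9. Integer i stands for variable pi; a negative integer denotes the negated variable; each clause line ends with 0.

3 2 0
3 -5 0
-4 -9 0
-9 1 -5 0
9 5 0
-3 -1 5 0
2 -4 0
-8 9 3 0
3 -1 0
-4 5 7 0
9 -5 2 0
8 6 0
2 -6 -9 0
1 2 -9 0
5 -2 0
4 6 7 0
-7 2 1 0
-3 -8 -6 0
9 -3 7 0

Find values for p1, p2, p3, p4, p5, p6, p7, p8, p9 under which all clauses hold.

p1=T, p2=T, p3=T, p4=T, p5=T, p6=F, p7=T, p8=T, p9=F

Branch on p1: take p1 = True.
  then p3 is forced to True.
  then p5 is forced to True.
Set p2 = True and propagate.
For the remaining variables, p4 = True, p6 = False, p7 = True, p8 = True, p9 = False works.
Every clause has at least one true literal under this assignment.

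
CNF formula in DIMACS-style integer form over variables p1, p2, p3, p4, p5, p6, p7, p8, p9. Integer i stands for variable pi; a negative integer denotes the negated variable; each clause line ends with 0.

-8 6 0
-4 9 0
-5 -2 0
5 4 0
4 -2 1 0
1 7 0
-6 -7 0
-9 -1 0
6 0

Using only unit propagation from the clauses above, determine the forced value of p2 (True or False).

False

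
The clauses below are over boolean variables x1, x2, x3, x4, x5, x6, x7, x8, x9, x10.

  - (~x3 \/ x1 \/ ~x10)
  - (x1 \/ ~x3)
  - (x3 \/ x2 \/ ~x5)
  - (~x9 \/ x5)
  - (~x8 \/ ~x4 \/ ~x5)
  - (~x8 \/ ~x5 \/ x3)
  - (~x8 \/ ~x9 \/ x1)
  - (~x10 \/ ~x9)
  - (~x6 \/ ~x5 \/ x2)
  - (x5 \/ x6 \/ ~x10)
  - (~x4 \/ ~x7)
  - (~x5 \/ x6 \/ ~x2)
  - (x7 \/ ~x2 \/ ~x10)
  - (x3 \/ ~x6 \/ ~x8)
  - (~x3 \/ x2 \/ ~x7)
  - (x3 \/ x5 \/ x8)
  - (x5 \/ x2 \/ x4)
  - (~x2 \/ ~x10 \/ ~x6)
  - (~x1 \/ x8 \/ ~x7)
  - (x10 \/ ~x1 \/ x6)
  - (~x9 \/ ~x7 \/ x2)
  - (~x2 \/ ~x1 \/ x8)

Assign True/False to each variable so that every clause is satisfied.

x1=1, x2=0, x3=1, x4=1, x5=0, x6=1, x7=0, x8=0, x9=0, x10=1

Pure literal: x9 appears only negated; assign x9 = False.
Set x1 = True and propagate.
Branch on x2: take x2 = False.
Try x3 = True.
  then x7 is forced to False.
The remaining clauses are satisfied by x4 = True, x5 = False, x6 = True, x8 = False, x10 = True.
Every clause has at least one true literal under this assignment.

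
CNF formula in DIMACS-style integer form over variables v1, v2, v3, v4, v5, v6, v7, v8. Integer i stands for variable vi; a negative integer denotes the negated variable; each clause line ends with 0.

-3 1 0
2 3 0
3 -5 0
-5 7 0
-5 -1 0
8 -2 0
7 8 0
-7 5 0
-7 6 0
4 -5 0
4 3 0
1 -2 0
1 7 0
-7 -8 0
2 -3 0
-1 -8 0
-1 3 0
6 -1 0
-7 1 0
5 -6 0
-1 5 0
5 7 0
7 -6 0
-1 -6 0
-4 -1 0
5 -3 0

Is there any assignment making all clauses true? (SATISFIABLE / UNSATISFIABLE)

UNSATISFIABLE

v1 = True:
  propagation gives v5=False; an empty clause results — contradiction.
v1 = False:
  propagation gives v3=False, v2=True; an empty clause results — contradiction.
Every branch closes, so no satisfying assignment exists.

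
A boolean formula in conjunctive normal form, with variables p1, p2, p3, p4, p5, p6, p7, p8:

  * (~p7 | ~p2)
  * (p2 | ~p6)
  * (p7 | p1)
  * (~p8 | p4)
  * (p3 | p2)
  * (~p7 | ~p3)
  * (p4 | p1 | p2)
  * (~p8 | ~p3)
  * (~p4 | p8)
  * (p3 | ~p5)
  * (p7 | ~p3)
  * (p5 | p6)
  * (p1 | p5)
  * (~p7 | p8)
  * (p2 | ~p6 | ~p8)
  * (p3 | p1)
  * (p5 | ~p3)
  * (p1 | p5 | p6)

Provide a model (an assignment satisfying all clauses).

p1=True  p2=True  p3=False  p4=True  p5=False  p6=True  p7=False  p8=True

p1 occurs only positively in the remaining clauses — set p1 = True.
Branch on p2: take p2 = True.
  then p7 is forced to False.
  then p3 is forced to False.
  then p5 is forced to False.
  then p6 is forced to True.
For the remaining variables, p4 = True, p8 = True works.
Every clause has at least one true literal under this assignment.
Check each clause:
  1. (~p2 | ~p7) — ~p7 is true.
  2. (p2 | ~p6) — p2 is true.
  3. (p1 | p7) — p1 is true.
  4. (p4 | ~p8) — p4 is true.
  5. (p2 | p3) — p2 is true.
  6. (~p7 | ~p3) — ~p7 is true.
  7. (p4 | p2 | p1) — p1 is true.
  8. (~p8 | ~p3) — ~p3 is true.
  9. (p8 | ~p4) — p8 is true.
  10. (p3 | ~p5) — ~p5 is true.
  11. (~p3 | p7) — ~p3 is true.
  12. (p5 | p6) — p6 is true.
  13. (p1 | p5) — p1 is true.
  14. (~p7 | p8) — p8 is true.
  15. (~p8 | ~p6 | p2) — p2 is true.
  16. (p3 | p1) — p1 is true.
  17. (~p3 | p5) — ~p3 is true.
  18. (p6 | p5 | p1) — p1 is true.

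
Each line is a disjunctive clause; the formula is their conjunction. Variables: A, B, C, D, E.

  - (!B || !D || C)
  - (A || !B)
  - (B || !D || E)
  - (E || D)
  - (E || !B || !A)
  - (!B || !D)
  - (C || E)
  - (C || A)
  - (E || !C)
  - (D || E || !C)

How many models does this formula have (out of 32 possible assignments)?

Satisfying assignments:
  A=F B=F C=T D=F E=T
  A=F B=F C=T D=T E=T
  A=T B=F C=F D=F E=T
  A=T B=F C=F D=T E=T
  A=T B=F C=T D=F E=T
  A=T B=F C=T D=T E=T
  A=T B=T C=F D=F E=T
  A=T B=T C=T D=F E=T
That's 8 in total.

8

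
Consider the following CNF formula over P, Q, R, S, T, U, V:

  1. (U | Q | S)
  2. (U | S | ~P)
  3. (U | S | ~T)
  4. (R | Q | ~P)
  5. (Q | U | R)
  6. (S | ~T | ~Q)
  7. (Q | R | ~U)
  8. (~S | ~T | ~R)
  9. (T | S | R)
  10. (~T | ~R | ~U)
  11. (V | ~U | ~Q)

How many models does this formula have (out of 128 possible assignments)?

34

Case analysis on U and Q:
  U=T, Q=T: P free; 4 ways for (R,S,T,V) × 2^1 = 8.
  U=T, Q=F: forces R=T; T=F; P, S, V free → 2^3 = 8.
  U=F, Q=T: V free; 7 ways for (P,R,S,T) × 2^1 = 14.
  U=F, Q=F: remaining (P,R,S,T,V) ∈ {(F,T,T,F,F); (F,T,T,F,T); (T,T,T,F,F); (T,T,T,F,T)} — 4.
Total: 8 + 8 + 14 + 4 = 34.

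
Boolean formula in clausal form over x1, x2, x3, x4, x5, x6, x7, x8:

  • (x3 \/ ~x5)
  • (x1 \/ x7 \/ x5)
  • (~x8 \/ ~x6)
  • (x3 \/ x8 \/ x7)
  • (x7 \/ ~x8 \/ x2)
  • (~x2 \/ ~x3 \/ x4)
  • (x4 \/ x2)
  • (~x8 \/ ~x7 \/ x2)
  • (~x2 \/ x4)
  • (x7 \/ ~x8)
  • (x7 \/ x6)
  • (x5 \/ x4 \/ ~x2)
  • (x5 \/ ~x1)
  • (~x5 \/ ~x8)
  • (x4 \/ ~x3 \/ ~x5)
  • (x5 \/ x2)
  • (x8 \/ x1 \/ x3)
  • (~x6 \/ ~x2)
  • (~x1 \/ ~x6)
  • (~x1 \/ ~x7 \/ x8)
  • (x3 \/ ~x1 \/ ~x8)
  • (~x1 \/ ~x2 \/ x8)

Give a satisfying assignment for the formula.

x4 occurs only positively in the remaining clauses — set x4 = True.
Branch on x1: take x1 = False.
For the remaining variables, x2 = False, x3 = True, x5 = True, x6 = True, x7 = True, x8 = False works.
Every clause has at least one true literal under this assignment.

x1=F, x2=F, x3=T, x4=T, x5=T, x6=T, x7=T, x8=F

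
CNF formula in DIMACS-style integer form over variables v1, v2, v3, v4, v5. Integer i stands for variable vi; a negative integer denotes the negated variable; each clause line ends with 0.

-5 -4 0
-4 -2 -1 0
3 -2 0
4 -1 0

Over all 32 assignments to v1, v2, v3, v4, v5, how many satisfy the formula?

11

Case analysis on v4 and v1:
  v4=1, v1=1: remaining (v2,v3,v5) ∈ {(0,0,0); (0,1,0)} — 2.
  v4=1, v1=0: remaining (v2,v3,v5) ∈ {(0,0,0); (0,1,0); (1,1,0)} — 3.
  v4=0, v1=1: a clause becomes empty — 0.
  v4=0, v1=0: v5 free; 3 ways for (v2,v3) × 2^1 = 6.
Total: 2 + 3 + 0 + 6 = 11.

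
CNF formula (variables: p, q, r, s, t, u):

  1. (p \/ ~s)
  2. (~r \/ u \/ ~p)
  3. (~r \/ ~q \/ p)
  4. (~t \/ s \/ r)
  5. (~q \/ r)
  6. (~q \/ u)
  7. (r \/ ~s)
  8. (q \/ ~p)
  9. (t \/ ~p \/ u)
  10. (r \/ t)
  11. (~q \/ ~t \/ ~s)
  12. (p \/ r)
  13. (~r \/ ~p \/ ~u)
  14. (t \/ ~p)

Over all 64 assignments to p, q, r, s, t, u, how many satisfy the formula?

4

Satisfying assignments:
  p=0 q=0 r=1 s=0 t=0 u=0
  p=0 q=0 r=1 s=0 t=0 u=1
  p=0 q=0 r=1 s=0 t=1 u=0
  p=0 q=0 r=1 s=0 t=1 u=1
Count: 4.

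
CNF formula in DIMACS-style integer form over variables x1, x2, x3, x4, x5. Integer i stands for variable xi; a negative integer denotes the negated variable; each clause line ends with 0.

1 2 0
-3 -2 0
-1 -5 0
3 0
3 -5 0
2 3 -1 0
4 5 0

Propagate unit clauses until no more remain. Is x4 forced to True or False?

True

Unit clause (x3) sets x3 = True.
From (~x2 \/ ~x3) and x3 = True: x2 = False.
In (x2 \/ x1), x2 is now false; x1 must hold, so x1 = True.
(~x1 \/ ~x5): since x1 = True, the clause reduces to (~x5). x5 = False.
(x4 \/ x5): since x5 = False, the clause reduces to (x4). x4 = True.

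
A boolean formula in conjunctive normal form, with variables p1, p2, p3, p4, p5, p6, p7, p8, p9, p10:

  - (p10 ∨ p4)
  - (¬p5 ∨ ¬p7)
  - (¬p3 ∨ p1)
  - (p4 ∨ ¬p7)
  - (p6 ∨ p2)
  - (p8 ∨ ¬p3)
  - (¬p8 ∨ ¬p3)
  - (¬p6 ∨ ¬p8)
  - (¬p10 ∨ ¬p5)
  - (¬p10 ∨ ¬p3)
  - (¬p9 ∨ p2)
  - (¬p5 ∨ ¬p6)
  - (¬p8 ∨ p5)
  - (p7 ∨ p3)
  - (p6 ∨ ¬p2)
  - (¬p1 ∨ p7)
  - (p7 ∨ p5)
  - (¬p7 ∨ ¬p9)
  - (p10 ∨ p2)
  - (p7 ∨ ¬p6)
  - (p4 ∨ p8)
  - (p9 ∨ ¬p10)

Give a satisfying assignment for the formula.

p1=T, p2=T, p3=F, p4=T, p5=F, p6=T, p7=T, p8=F, p9=F, p10=F

Check each clause:
  1. (p10 ∨ p4) — p4 is true.
  2. (¬p5 ∨ ¬p7) — ¬p5 is true.
  3. (p1 ∨ ¬p3) — p1 is true.
  4. (¬p7 ∨ p4) — p4 is true.
  5. (p2 ∨ p6) — p2 is true.
  6. (p8 ∨ ¬p3) — ¬p3 is true.
  7. (¬p3 ∨ ¬p8) — ¬p8 is true.
  8. (¬p6 ∨ ¬p8) — ¬p8 is true.
  9. (¬p10 ∨ ¬p5) — ¬p5 is true.
  10. (¬p10 ∨ ¬p3) — ¬p3 is true.
  11. (p2 ∨ ¬p9) — p2 is true.
  12. (¬p6 ∨ ¬p5) — ¬p5 is true.
  13. (¬p8 ∨ p5) — ¬p8 is true.
  14. (p3 ∨ p7) — p7 is true.
  15. (p6 ∨ ¬p2) — p6 is true.
  16. (¬p1 ∨ p7) — p7 is true.
  17. (p7 ∨ p5) — p7 is true.
  18. (¬p9 ∨ ¬p7) — ¬p9 is true.
  19. (p10 ∨ p2) — p2 is true.
  20. (p7 ∨ ¬p6) — p7 is true.
  21. (p8 ∨ p4) — p4 is true.
  22. (¬p10 ∨ p9) — ¬p10 is true.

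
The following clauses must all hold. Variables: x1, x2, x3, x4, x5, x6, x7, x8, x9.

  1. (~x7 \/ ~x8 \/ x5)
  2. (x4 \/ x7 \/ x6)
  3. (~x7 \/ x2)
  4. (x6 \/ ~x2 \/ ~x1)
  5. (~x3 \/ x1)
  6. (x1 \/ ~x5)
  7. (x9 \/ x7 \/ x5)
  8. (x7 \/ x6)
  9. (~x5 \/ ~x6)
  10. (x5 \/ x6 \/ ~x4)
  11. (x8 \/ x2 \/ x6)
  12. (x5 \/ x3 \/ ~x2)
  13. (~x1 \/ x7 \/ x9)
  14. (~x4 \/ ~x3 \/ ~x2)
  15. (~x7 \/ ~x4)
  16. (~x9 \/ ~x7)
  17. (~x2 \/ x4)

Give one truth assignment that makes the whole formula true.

x1=True  x2=False  x3=True  x4=True  x5=False  x6=True  x7=False  x8=True  x9=True

Try x1 = True.
The remaining clauses are satisfied by x2 = False, x3 = True, x4 = True, x5 = False, x6 = True, x7 = False, x8 = True, x9 = True.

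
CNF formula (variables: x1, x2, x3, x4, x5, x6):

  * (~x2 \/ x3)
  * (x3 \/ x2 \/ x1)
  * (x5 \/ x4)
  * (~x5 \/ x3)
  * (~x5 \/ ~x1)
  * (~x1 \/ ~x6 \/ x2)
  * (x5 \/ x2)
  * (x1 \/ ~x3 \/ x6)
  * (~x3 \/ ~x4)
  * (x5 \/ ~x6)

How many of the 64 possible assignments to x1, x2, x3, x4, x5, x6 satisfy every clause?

2

The models are:
  x1=0 x2=0 x3=1 x4=0 x5=1 x6=1
  x1=0 x2=1 x3=1 x4=0 x5=1 x6=1
Count: 2.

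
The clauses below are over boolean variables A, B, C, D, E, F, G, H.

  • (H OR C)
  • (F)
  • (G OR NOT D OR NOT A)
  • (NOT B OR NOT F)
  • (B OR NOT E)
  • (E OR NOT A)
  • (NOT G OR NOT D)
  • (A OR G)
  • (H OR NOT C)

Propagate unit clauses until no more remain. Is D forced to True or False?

False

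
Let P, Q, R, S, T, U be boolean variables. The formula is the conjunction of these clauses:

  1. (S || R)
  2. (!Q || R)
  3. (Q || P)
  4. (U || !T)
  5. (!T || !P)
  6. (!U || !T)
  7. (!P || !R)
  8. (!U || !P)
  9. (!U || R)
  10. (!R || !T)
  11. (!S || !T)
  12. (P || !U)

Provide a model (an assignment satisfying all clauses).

P = 0, Q = 1, R = 1, S = 1, T = 0, U = 0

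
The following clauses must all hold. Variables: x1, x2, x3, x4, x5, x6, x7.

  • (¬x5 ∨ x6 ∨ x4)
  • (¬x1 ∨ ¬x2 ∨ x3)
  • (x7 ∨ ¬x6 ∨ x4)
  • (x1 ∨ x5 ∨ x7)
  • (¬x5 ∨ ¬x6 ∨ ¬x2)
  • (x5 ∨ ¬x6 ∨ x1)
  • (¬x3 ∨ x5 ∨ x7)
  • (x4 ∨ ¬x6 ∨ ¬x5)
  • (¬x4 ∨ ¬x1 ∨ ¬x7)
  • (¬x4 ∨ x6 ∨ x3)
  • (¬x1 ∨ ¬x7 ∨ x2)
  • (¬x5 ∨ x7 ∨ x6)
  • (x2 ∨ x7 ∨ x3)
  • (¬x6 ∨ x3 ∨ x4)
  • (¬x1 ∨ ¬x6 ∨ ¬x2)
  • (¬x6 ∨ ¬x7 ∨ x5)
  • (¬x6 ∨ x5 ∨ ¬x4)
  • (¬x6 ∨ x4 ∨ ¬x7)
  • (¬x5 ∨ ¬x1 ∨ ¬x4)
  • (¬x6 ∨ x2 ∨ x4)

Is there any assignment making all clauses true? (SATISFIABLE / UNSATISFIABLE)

Try x1 = False.
Branch on x2: take x2 = False.
For the remaining variables, x3 = True, x4 = True, x5 = True, x6 = True, x7 = False works.
So x1=False, x2=False, x3=True, x4=True, x5=True, x6=True, x7=False is a satisfying assignment.

SATISFIABLE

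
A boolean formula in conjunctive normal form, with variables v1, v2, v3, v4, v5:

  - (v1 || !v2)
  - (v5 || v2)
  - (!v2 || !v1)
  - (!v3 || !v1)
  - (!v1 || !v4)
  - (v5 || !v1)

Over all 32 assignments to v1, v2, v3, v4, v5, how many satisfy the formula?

Satisfying assignments:
  v1=0 v2=0 v3=0 v4=0 v5=1
  v1=0 v2=0 v3=0 v4=1 v5=1
  v1=0 v2=0 v3=1 v4=0 v5=1
  v1=0 v2=0 v3=1 v4=1 v5=1
  v1=1 v2=0 v3=0 v4=0 v5=1
Count: 5.

5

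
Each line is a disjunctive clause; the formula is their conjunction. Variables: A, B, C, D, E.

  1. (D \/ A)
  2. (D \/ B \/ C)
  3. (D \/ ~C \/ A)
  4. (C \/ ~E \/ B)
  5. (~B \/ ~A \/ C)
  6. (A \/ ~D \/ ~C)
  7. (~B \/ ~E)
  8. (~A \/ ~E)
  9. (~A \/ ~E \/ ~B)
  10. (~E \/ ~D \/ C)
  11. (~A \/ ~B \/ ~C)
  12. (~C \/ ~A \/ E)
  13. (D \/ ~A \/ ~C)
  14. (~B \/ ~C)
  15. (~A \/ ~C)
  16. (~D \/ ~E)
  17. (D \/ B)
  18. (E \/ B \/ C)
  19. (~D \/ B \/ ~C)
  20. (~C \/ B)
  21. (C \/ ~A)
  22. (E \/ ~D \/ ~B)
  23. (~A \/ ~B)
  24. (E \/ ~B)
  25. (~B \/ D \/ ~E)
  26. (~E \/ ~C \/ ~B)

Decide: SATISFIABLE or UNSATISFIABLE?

UNSATISFIABLE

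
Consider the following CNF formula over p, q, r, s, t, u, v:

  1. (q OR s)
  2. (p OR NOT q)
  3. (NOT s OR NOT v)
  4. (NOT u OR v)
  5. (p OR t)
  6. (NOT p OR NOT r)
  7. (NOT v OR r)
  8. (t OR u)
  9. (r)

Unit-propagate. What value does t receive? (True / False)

Unit clause (r) sets r = True.
(NOT r OR NOT p): since r = True, the clause reduces to (NOT p). p = False.
From (NOT q OR p) and p = False: q = False.
(q OR s): since q = False, the clause reduces to (s). s = True.
From (NOT v OR NOT s) and s = True: v = False.
(NOT u OR v) with v = False leaves only NOT u, so u = False.
(p OR t) with p = False leaves only t, so t = True.

True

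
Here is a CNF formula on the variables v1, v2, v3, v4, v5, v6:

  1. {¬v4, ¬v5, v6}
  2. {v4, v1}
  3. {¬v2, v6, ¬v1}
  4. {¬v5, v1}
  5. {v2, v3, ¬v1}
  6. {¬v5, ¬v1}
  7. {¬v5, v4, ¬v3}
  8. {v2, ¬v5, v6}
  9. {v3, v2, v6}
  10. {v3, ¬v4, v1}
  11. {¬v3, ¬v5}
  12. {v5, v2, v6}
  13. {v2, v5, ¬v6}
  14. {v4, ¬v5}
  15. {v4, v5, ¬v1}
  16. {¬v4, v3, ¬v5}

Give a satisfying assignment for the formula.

Branch on v1: take v1 = True.
  then v5 is forced to False.
  then v4 is forced to True.
For the remaining variables, v2 = True, v3 = True, v6 = True works.
Every clause has at least one true literal under this assignment.

v1 = 1, v2 = 1, v3 = 1, v4 = 1, v5 = 0, v6 = 1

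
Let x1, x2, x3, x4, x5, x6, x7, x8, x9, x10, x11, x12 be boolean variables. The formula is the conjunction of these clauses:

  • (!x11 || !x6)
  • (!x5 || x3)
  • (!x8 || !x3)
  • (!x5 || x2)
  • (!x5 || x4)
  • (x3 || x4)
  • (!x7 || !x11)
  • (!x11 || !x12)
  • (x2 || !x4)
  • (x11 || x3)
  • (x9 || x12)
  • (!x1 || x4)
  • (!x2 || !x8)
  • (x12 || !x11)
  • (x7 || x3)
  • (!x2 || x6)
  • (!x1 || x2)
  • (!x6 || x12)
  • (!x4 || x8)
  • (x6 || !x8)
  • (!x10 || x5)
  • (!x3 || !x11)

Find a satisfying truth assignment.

Pure literal: x1 appears only negated; assign x1 = False.
Pure literal: x10 appears only negated; assign x10 = False.
Branch on x2: take x2 = False.
  then x5 is forced to False.
  then x4 is forced to False.
  then x3 is forced to True.
  then x8 is forced to False.
  then x11 is forced to False.
Set x6 = False and propagate.
Set x9 = False and propagate.
  then x12 is forced to True.
x7 is now unconstrained; take x7 = True.

x1 = F  x2 = F  x3 = T  x4 = F  x5 = F  x6 = F  x7 = T  x8 = F  x9 = F  x10 = F  x11 = F  x12 = T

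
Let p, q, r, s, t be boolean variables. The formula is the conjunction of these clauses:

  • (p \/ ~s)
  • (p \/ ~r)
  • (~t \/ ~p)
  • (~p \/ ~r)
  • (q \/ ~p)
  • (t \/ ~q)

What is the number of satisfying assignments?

3

Satisfying assignments:
  p=F q=F r=F s=F t=F
  p=F q=F r=F s=F t=T
  p=F q=T r=F s=F t=T
That's 3 in total.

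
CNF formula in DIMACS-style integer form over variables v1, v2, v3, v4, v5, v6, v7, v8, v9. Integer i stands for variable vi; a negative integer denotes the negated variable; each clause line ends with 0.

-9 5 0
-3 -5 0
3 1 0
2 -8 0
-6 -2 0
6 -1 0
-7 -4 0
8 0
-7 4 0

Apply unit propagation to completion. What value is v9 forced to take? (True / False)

False

Unit clause (v8) sets v8 = True.
(¬v8 ∨ v2) with v8 = True leaves only v2, so v2 = True.
(¬v6 ∨ ¬v2) with v2 = True leaves only ¬v6, so v6 = False.
(¬v1 ∨ v6): since v6 = False, the clause reduces to (¬v1). v1 = False.
From (v3 ∨ v1) and v1 = False: v3 = True.
From (¬v5 ∨ ¬v3) and v3 = True: v5 = False.
(v5 ∨ ¬v9) with v5 = False leaves only ¬v9, so v9 = False.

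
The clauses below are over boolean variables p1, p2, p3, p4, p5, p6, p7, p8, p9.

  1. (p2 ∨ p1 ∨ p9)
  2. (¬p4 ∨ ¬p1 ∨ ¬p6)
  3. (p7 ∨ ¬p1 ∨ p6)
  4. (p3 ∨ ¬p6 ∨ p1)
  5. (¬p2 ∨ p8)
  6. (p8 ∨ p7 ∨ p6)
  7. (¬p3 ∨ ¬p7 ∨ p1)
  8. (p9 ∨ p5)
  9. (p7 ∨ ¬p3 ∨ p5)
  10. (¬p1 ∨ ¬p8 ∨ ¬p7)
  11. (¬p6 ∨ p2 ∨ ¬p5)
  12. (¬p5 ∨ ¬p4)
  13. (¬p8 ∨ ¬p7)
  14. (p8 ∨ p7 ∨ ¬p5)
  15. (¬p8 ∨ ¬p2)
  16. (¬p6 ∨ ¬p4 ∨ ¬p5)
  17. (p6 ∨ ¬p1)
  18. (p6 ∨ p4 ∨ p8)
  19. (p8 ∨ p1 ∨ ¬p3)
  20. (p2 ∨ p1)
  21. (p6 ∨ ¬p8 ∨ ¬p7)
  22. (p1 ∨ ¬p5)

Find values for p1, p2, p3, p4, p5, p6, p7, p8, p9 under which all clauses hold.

p1 = 1, p2 = 0, p3 = 0, p4 = 0, p5 = 0, p6 = 1, p7 = 1, p8 = 0, p9 = 1

Pure literal: p9 appears only positively; assign p9 = True.
Try p1 = True.
  then p6 is forced to True.
  then p4 is forced to False.
Try p2 = False.
  then p5 is forced to False.
For the remaining variables, p3 = False, p7 = True, p8 = False works.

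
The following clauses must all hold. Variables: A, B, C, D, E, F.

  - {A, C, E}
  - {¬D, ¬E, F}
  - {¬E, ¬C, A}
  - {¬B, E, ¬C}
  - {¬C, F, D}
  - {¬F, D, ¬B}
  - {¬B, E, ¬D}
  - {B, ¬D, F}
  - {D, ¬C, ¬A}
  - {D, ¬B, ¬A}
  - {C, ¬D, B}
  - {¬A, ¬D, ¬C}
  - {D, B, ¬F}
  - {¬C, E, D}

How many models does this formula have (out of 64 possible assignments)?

Satisfying assignments:
  A=F B=F C=F D=F E=T F=F
  A=F B=F C=T D=T E=F F=T
  A=F B=T C=F D=F E=T F=F
  A=F B=T C=F D=T E=T F=T
  A=T B=F C=F D=F E=F F=F
  A=T B=F C=F D=F E=T F=F
  A=T B=T C=F D=T E=T F=T
Count: 7.

7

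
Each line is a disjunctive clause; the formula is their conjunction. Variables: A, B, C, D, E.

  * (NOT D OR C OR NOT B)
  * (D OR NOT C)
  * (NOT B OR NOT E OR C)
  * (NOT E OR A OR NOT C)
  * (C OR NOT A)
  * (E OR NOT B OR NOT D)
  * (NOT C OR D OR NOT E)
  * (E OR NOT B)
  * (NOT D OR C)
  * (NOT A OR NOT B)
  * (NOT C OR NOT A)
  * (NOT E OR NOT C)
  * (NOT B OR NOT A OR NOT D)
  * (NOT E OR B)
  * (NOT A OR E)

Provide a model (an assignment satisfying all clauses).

Branch on A: take A = False.
Set B = False and propagate.
  then E is forced to False.
Try C = False.
  then D is forced to False.

A=0, B=0, C=0, D=0, E=0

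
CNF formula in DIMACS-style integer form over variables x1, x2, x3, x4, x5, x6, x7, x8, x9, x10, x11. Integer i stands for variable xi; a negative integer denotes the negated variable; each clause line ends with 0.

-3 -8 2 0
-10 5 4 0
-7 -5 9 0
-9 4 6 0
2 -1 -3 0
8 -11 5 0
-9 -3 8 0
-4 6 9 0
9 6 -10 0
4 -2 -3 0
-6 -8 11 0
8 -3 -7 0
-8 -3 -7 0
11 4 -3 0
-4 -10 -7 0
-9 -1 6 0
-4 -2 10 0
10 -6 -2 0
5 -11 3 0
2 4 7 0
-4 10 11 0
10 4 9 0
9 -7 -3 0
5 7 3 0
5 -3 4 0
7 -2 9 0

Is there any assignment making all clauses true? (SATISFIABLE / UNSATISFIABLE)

SATISFIABLE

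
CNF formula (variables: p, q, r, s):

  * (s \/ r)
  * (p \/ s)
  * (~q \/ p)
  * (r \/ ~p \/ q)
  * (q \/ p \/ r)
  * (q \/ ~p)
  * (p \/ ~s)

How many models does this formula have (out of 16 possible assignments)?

3

Satisfying assignments:
  p=1 q=1 r=0 s=1
  p=1 q=1 r=1 s=0
  p=1 q=1 r=1 s=1
That's 3 in total.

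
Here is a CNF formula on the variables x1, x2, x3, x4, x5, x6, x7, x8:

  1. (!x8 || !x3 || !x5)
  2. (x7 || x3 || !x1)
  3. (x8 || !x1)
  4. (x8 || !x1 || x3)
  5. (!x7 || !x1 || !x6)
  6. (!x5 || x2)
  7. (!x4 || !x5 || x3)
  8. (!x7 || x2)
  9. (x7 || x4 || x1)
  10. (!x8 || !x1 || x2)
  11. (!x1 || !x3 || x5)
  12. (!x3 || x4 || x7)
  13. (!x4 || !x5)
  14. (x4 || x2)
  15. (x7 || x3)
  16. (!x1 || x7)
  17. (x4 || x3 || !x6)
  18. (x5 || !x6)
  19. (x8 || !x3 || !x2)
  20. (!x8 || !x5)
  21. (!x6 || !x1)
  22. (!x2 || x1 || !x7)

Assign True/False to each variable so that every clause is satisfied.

x1=F, x2=T, x3=T, x4=T, x5=F, x6=F, x7=F, x8=T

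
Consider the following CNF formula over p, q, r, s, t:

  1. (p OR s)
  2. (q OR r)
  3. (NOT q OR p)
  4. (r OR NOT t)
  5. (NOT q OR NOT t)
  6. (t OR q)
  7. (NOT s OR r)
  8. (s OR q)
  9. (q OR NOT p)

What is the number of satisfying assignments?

4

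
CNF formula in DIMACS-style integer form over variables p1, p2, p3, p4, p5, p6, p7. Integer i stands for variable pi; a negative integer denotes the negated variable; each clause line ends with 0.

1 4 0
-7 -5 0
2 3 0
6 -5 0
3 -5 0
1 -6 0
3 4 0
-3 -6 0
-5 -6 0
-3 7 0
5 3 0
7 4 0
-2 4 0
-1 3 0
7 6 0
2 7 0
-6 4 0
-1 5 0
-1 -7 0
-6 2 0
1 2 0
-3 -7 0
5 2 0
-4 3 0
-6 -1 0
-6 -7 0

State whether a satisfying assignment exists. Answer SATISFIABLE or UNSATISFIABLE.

p3 = True:
  propagation gives p6=False, p5=False, p7=True; an empty clause results — contradiction.
p3 = False:
  propagation gives p2=True, p5=False; an empty clause results — contradiction.
Every branch closes, so no satisfying assignment exists.

UNSATISFIABLE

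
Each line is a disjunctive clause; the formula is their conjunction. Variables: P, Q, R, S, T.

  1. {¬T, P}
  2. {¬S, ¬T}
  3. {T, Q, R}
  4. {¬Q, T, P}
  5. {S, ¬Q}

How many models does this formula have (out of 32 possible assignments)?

8

The models are:
  P=0 Q=0 R=1 S=0 T=0
  P=0 Q=0 R=1 S=1 T=0
  P=1 Q=0 R=0 S=0 T=1
  P=1 Q=0 R=1 S=0 T=0
  P=1 Q=0 R=1 S=0 T=1
  P=1 Q=0 R=1 S=1 T=0
  P=1 Q=1 R=0 S=1 T=0
  P=1 Q=1 R=1 S=1 T=0
That's 8 in total.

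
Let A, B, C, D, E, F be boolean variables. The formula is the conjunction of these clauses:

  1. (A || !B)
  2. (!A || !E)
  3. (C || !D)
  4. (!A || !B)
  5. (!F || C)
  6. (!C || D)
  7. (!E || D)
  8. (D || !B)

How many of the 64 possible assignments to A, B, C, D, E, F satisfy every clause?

Case analysis on D and A:
  D=T, A=T: remaining (B,C,E,F) ∈ {(F,T,F,F); (F,T,F,T)} — 2.
  D=T, A=F: remaining (B,C,E,F) ∈ {(F,T,F,F); (F,T,F,T); (F,T,T,F); (F,T,T,T)} — 4.
  D=F, A=T: remaining (B,C,E,F) ∈ {(F,F,F,F)} — 1.
  D=F, A=F: remaining (B,C,E,F) ∈ {(F,F,F,F)} — 1.
Total: 2 + 4 + 1 + 1 = 8.

8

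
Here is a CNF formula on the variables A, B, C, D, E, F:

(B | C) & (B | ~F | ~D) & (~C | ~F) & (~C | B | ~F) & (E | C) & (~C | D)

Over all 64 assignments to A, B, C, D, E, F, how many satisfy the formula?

16

Split on C, then B.
  C=T, B=T: remaining (A,D,E,F) ∈ {(F,T,F,F); (F,T,T,F); (T,T,F,F); (T,T,T,F)} — 4.
  C=T, B=F: remaining (A,D,E,F) ∈ {(F,T,F,F); (F,T,T,F); (T,T,F,F); (T,T,T,F)} — 4.
  C=F, B=T: forces E=T; A, D, F free → 2^3 = 8.
  C=F, B=F: a clause becomes empty — 0.
Total: 4 + 4 + 8 + 0 = 16.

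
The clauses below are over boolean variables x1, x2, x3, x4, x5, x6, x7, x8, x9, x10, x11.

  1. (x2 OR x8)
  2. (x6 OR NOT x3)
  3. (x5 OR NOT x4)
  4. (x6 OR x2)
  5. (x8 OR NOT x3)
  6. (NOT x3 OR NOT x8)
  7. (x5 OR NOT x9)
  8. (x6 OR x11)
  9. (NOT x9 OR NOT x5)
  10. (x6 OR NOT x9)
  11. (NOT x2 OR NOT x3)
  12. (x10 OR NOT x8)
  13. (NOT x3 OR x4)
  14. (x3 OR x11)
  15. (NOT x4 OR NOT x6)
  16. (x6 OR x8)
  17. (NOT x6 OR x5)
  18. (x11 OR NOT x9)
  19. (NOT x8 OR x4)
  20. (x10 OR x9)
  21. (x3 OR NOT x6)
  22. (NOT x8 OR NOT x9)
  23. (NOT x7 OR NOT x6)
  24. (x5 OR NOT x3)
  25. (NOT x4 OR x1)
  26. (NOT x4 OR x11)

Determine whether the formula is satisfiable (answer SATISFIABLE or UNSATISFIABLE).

Pure literal: x1 appears only positively; assign x1 = True.
x10 occurs only positively in the remaining clauses — set x10 = True.
Try x2 = True.
  then x3 is forced to False.
  then x11 is forced to True.
  then x6 is forced to False.
  then x9 is forced to False.
  then x8 is forced to True.
  then x4 is forced to True.
  then x5 is forced to True.
x7 is now unconstrained; take x7 = True.
So x1=T, x2=T, x3=F, x4=T, x5=T, x6=F, x7=T, x8=T, x9=F, x10=T, x11=T is a satisfying assignment.

SATISFIABLE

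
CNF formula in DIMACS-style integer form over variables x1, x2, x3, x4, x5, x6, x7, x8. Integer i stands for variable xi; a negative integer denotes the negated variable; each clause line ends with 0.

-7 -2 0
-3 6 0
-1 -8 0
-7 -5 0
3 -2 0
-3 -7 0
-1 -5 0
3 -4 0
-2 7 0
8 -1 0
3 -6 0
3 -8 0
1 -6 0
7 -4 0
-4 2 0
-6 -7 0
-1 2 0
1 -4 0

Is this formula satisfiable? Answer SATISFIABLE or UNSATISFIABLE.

SATISFIABLE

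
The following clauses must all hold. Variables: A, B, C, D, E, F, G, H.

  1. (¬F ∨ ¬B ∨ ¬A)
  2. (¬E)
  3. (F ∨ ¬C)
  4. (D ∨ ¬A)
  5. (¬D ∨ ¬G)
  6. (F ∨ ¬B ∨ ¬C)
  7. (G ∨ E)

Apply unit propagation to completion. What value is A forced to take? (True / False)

Unit clause (¬E) sets E = False.
In (E ∨ G), E is now false; G must hold, so G = True.
From (¬D ∨ ¬G) and G = True: D = False.
(D ∨ ¬A): since D = False, the clause reduces to (¬A). A = False.

False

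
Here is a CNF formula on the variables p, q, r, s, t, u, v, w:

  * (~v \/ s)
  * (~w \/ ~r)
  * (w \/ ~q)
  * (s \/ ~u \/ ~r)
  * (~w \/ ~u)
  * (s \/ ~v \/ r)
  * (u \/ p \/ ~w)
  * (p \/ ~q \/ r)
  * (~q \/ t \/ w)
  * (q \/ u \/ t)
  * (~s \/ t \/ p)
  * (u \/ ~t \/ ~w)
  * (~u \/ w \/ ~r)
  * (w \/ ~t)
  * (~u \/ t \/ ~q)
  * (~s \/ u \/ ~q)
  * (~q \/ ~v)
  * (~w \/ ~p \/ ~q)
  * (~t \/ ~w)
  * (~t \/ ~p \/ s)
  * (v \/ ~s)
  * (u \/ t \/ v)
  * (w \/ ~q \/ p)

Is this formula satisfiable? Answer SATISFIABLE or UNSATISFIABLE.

Try p = True.
Branch on q: take q = False.
Branch on r: take r = False.
For the remaining variables, s = True, t = False, u = True, v = True, w = False works.
So p=T, q=F, r=F, s=T, t=F, u=T, v=T, w=F is a satisfying assignment.

SATISFIABLE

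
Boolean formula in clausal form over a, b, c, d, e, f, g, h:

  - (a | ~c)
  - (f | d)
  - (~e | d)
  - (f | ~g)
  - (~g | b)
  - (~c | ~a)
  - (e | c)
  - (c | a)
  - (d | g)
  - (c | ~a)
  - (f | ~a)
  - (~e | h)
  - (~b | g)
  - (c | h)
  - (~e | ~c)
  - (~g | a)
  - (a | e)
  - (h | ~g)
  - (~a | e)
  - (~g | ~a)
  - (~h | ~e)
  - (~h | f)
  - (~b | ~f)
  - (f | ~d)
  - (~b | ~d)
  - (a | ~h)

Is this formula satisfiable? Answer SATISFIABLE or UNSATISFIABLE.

a = True:
  propagation gives c=False; an empty clause results — contradiction.
a = False:
  propagation gives c=False; an empty clause results — contradiction.
Every branch closes, so no satisfying assignment exists.

UNSATISFIABLE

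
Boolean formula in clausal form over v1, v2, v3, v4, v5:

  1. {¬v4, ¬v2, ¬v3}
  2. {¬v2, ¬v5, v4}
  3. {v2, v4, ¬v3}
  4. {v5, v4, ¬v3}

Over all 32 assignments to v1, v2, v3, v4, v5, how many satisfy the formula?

18

Split on v4, then v2.
  v4=1, v2=1: remaining (v1,v3,v5) ∈ {(0,0,0); (0,0,1); (1,0,0); (1,0,1)} — 4.
  v4=1, v2=0: v1, v3, v5 free → 2^3 = 8.
  v4=0, v2=1: remaining (v1,v3,v5) ∈ {(0,0,0); (1,0,0)} — 2.
  v4=0, v2=0: remaining (v1,v3,v5) ∈ {(0,0,0); (0,0,1); (1,0,0); (1,0,1)} — 4.
Total: 4 + 8 + 2 + 4 = 18.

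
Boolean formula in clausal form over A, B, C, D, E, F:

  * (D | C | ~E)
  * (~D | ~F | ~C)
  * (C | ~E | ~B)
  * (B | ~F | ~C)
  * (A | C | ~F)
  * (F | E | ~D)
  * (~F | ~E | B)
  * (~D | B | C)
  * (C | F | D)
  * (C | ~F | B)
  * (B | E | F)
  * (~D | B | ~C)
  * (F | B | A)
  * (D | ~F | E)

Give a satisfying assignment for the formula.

Pure literal: A appears only positively; assign A = True.
Try B = False.
For the remaining variables, C = True, D = False, E = True, F = False works.
Check each clause:
  1. (C | ~E | D) — C is true.
  2. (~C | ~D | ~F) — ~F is true.
  3. (C | ~B | ~E) — C is true.
  4. (B | ~C | ~F) — ~F is true.
  5. (~F | A | C) — A is true.
  6. (~D | E | F) — ~D is true.
  7. (B | ~E | ~F) — ~F is true.
  8. (C | B | ~D) — C is true.
  9. (F | C | D) — C is true.
  10. (C | ~F | B) — ~F is true.
  11. (B | E | F) — E is true.
  12. (~C | ~D | B) — ~D is true.
  13. (B | F | A) — A is true.
  14. (~F | E | D) — ~F is true.

A=True, B=False, C=True, D=False, E=True, F=False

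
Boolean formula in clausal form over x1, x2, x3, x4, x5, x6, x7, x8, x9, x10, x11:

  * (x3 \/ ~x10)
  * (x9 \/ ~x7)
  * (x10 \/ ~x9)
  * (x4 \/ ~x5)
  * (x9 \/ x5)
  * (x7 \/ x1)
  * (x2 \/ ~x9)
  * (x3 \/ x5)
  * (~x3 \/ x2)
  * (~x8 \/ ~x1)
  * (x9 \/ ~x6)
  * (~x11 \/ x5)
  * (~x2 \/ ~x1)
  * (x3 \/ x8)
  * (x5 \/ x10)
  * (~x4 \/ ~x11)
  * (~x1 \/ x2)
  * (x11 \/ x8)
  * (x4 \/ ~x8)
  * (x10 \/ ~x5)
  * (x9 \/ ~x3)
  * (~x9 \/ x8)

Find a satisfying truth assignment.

x1 = F, x2 = T, x3 = T, x4 = T, x5 = T, x6 = F, x7 = T, x8 = T, x9 = T, x10 = T, x11 = F

Check each clause:
  1. (x3 \/ ~x10) — x3 is true.
  2. (x9 \/ ~x7) — x9 is true.
  3. (~x9 \/ x10) — x10 is true.
  4. (~x5 \/ x4) — x4 is true.
  5. (x5 \/ x9) — x9 is true.
  6. (x7 \/ x1) — x7 is true.
  7. (~x9 \/ x2) — x2 is true.
  8. (x3 \/ x5) — x3 is true.
  9. (x2 \/ ~x3) — x2 is true.
  10. (~x1 \/ ~x8) — ~x1 is true.
  11. (~x6 \/ x9) — x9 is true.
  12. (~x11 \/ x5) — ~x11 is true.
  13. (~x1 \/ ~x2) — ~x1 is true.
  14. (x3 \/ x8) — x8 is true.
  15. (x5 \/ x10) — x10 is true.
  16. (~x11 \/ ~x4) — ~x11 is true.
  17. (~x1 \/ x2) — x2 is true.
  18. (x11 \/ x8) — x8 is true.
  19. (x4 \/ ~x8) — x4 is true.
  20. (~x5 \/ x10) — x10 is true.
  21. (~x3 \/ x9) — x9 is true.
  22. (~x9 \/ x8) — x8 is true.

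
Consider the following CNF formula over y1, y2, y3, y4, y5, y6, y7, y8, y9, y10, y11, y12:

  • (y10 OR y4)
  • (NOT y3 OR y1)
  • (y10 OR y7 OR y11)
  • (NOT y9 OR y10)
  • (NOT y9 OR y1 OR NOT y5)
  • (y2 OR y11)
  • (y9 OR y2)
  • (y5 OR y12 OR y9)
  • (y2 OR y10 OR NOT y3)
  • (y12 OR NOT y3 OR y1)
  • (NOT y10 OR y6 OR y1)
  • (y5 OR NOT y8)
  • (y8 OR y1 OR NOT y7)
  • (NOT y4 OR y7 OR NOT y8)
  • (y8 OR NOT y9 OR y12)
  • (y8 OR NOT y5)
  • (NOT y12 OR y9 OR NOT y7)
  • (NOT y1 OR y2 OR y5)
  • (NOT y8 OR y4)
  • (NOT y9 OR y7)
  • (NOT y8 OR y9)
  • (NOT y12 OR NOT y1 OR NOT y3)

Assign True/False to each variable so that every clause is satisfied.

y1=True, y2=True, y3=False, y4=True, y5=False, y6=False, y7=False, y8=False, y9=False, y10=False, y11=True, y12=True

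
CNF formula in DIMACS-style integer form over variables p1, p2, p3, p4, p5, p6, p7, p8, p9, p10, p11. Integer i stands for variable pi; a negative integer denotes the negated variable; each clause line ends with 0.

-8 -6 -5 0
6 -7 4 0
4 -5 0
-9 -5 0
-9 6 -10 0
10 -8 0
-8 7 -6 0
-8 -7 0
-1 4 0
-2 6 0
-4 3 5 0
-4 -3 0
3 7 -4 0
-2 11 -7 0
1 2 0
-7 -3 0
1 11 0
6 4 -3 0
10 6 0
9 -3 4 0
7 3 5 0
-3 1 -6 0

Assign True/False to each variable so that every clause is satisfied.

p1=True, p2=False, p3=False, p4=True, p5=True, p6=False, p7=True, p8=False, p9=False, p10=True, p11=True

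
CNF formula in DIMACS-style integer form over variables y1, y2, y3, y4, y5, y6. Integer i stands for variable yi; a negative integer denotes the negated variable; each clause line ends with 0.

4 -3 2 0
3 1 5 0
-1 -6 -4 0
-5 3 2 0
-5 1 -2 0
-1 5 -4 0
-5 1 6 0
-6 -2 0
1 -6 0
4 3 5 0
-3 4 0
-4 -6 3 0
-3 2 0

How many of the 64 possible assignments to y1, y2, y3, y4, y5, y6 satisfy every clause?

Satisfying assignments:
  y1=F y2=T y3=T y4=T y5=F y6=F
  y1=T y2=T y3=F y4=F y5=T y6=F
  y1=T y2=T y3=F y4=T y5=T y6=F
  y1=T y2=T y3=T y4=T y5=T y6=F
That's 4 in total.

4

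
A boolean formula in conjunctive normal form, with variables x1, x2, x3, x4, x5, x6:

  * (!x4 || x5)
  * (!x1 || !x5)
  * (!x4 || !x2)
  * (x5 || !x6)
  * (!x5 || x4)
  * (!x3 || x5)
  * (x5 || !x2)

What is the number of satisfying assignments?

6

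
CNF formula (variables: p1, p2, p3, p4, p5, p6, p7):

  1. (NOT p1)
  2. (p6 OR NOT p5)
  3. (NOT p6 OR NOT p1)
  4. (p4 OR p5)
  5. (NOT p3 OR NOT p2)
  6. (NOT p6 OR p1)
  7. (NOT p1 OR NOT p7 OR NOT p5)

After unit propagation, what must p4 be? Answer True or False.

Unit clause (NOT p1) sets p1 = False.
From (NOT p6 OR p1) and p1 = False: p6 = False.
(p6 OR NOT p5): since p6 = False, the clause reduces to (NOT p5). p5 = False.
(p4 OR p5) with p5 = False leaves only p4, so p4 = True.

True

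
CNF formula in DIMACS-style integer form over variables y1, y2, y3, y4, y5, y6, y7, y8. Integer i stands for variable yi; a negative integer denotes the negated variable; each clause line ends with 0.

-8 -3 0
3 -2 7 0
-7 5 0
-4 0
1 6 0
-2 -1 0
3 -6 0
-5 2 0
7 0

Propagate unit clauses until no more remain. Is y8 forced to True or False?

Unit clause (¬y4) sets y4 = False.
(y7) stands alone — y7 = True.
(¬y7 ∨ y5): since y7 = True, the clause reduces to (y5). y5 = True.
(y2 ∨ ¬y5): since y5 = True, the clause reduces to (y2). y2 = True.
In (¬y1 ∨ ¬y2), ¬y2 is now false; ¬y1 must hold, so y1 = False.
(y6 ∨ y1): since y1 = False, the clause reduces to (y6). y6 = True.
(¬y6 ∨ y3) with y6 = True leaves only y3, so y3 = True.
(¬y8 ∨ ¬y3): since y3 = True, the clause reduces to (¬y8). y8 = False.

False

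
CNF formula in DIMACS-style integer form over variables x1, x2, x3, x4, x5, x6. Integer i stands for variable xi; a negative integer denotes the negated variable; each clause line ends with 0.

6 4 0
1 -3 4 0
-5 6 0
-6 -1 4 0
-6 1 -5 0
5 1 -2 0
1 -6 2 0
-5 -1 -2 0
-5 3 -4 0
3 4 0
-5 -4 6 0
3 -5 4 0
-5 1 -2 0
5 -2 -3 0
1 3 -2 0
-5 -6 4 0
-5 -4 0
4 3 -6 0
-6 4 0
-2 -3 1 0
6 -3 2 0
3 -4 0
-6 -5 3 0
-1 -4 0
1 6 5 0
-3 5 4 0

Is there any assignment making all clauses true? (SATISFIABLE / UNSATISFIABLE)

x4 = True:
  propagation gives x5=False, x3=True, x2=False, x6=True; an empty clause results — contradiction.
x4 = False:
  propagation gives x6=True; an empty clause results — contradiction.
Every branch closes, so no satisfying assignment exists.

UNSATISFIABLE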